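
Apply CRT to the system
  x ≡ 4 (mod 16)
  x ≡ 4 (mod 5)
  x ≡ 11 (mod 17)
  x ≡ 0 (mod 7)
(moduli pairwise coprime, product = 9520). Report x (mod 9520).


Product of moduli M = 16 · 5 · 17 · 7 = 9520.
Merge one congruence at a time:
  Start: x ≡ 4 (mod 16).
  Combine with x ≡ 4 (mod 5); new modulus lcm = 80.
    Write x = 4 + 16·t and substitute into x ≡ 4 (mod 5): 16·t ≡ 4 − 4 = 0 (mod 5).
    Reduce coefficients mod 5: 1·t ≡ 0 (mod 5).
    So t ≡ 0 (mod 5).
    Then x = 4 + 16·0 = 4, valid modulo lcm(16, 5) = 80: x ≡ 4 (mod 80).
  Combine with x ≡ 11 (mod 17); new modulus lcm = 1360.
    Write x = 4 + 80·t and substitute into x ≡ 11 (mod 17): 80·t ≡ 11 − 4 = 7 (mod 17).
    Reduce coefficients mod 17: 12·t ≡ 7 (mod 17).
    The inverse of 12 mod 17 is 10 (since 12·10 = 120 = 7·17 + 1), so t ≡ 10·7 = 70 ≡ 2 (mod 17).
    Then x = 4 + 80·2 = 164, valid modulo lcm(80, 17) = 1360: x ≡ 164 (mod 1360).
  Combine with x ≡ 0 (mod 7); new modulus lcm = 9520.
    Write x = 164 + 1360·t and substitute into x ≡ 0 (mod 7): 1360·t ≡ 0 − 164 = -164 (mod 7).
    Reduce coefficients mod 7: 2·t ≡ 4 (mod 7).
    The inverse of 2 mod 7 is 4 (since 2·4 = 8 = 1·7 + 1), so t ≡ 4·4 = 16 ≡ 2 (mod 7).
    Then x = 164 + 1360·2 = 2884, valid modulo lcm(1360, 7) = 9520: x ≡ 2884 (mod 9520).
Verify against each original: 2884 mod 16 = 4, 2884 mod 5 = 4, 2884 mod 17 = 11, 2884 mod 7 = 0.

x ≡ 2884 (mod 9520).


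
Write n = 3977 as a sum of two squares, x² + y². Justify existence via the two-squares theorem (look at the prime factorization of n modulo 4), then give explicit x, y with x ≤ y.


Step 1: Factor n = 3977 = 41 · 97.
Step 2: Check the mod-4 condition on each prime factor: 41 ≡ 1 (mod 4), exponent 1; 97 ≡ 1 (mod 4), exponent 1.
All primes ≡ 3 (mod 4) appear to even exponent (or don't appear), so by the two-squares theorem n IS expressible as a sum of two squares.
Step 3: Build a representation. Here n = 41 · 97 is a product of primes ≡ 1 (mod 4). Each prime p ≡ 1 (mod 4) is itself a sum of two squares; find a² by testing p − a² for a perfect square:
  41: 41 − 1² = 40, 41 − 2² = 37, 41 − 3² = 32, 41 − 4² = 25 = 5² ⇒ 41 = 4² + 5².
  97: 97 − 1² = 96, 97 − 2² = 93, 97 − 3² = 88, 97 − 4² = 81 = 9² ⇒ 97 = 4² + 9².
  Combine using the Brahmagupta–Fibonacci identity (a² + b²)(c² + d²) = (ac − bd)² + (ad + bc)² = (ac + bd)² + (ad − bc)²:
  41 · 97 = 3977: from (4² + 5²)(4² + 9²), take (4·4 − 5·9, 4·9 + 5·4) = (16 − 45, 36 + 20) = (-29, 56); dropping signs (only squares matter) gives (29, 56); check 29² + 56² = 841 + 3136 = 3977 ✓.
Step 4: Order so x ≤ y and verify: 29² + 56² = 841 + 3136 = 3977 = n. ✓

n = 3977 = 29² + 56² (one valid representation with x ≤ y).


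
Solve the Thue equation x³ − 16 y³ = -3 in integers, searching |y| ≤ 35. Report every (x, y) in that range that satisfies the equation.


The equation is x³ - 16y³ = -3. For fixed y, x³ = 16·y³ − 3, so a solution requires the RHS to be a perfect cube.
Strategy: iterate y from -35 to 35, compute RHS = 16·y³ − 3, and check whether it is a (positive or negative) perfect cube.
Check small values of y:
  y = 0: RHS = -3 is not a perfect cube.
  y = 1: RHS = 13 is not a perfect cube.
  y = -1: RHS = -19 is not a perfect cube.
  y = 2: RHS = 125 = (5)³ ⇒ x = 5 works.
  y = -2: RHS = -131 is not a perfect cube.
  y = 3: RHS = 429 is not a perfect cube.
  y = -3: RHS = -435 is not a perfect cube.
Continuing the search up to |y| = 35 finds no further solutions beyond those listed.
Collected solutions: (5, 2).

Solutions (with |y| ≤ 35): (5, 2).


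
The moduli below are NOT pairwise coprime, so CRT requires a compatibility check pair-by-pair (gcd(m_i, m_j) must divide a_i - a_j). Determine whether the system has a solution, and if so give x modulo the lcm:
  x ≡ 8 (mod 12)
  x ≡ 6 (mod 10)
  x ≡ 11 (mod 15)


Moduli 12, 10, 15 are not pairwise coprime, so CRT works modulo lcm(m_i) when all pairwise compatibility conditions hold.
Pairwise compatibility: gcd(m_i, m_j) must divide a_i - a_j for every pair.
Merge one congruence at a time:
  Start: x ≡ 8 (mod 12).
  Combine with x ≡ 6 (mod 10): gcd(12, 10) = 2; 6 - 8 = -2, which IS divisible by 2, so compatible.
    Write x = 8 + 12·t and substitute into x ≡ 6 (mod 10): 12·t ≡ 6 − 8 = -2 (mod 10).
    Divide the congruence (and modulus) by g = 2: 6·t ≡ -1 (mod 5).
    Reduce coefficients mod 5: 1·t ≡ 4 (mod 5).
    So t ≡ 4 (mod 5).
    Then x = 8 + 12·4 = 56, valid modulo lcm(12, 10) = 60: x ≡ 56 (mod 60).
  Combine with x ≡ 11 (mod 15): gcd(60, 15) = 15; 11 - 56 = -45, which IS divisible by 15, so compatible.
    Write x = 56 + 60·t and substitute into x ≡ 11 (mod 15): 60·t ≡ 11 − 56 = -45 (mod 15).
    Divide the congruence (and modulus) by g = 15: 4·t ≡ -3 (mod 1).
    Modulo 1 every t works; take t = 0.
    Then x = 56 + 60·0 = 56, valid modulo lcm(60, 15) = 60: x ≡ 56 (mod 60).
Verify: 56 mod 12 = 8, 56 mod 10 = 6, 56 mod 15 = 11.

x ≡ 56 (mod 60).


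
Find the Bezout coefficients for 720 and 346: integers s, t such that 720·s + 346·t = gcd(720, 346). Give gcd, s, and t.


Euclidean algorithm on (720, 346) — divide until remainder is 0:
  720 = 2 · 346 + 28
  346 = 12 · 28 + 10
  28 = 2 · 10 + 8
  10 = 1 · 8 + 2
  8 = 4 · 2 + 0
gcd(720, 346) = 2.
Track Bezout coefficients alongside the remainders: start with r₀ = 720 = a·1 + b·0 (s = 1, t = 0) and r₁ = 346 = a·0 + b·1 (s = 0, t = 1); each new remainder r_{k+1} = r_{k-1} − q_k·r_k inherits s_{k+1} = s_{k-1} − q_k·s_k, t_{k+1} = t_{k-1} − q_k·t_k, so r_k = a·s_k + b·t_k at every step:
  q = 2: r = 28, s = 1 − 2·0 = 1, t = 0 − 2·1 = -2  (check: 720·1 + 346·(-2) = 28)
  q = 12: r = 10, s = 0 − 12·1 = -12, t = 1 − 12·(-2) = 25  (check: 720·(-12) + 346·25 = 10)
  q = 2: r = 8, s = 1 − 2·(-12) = 25, t = -2 − 2·25 = -52  (check: 720·25 + 346·(-52) = 8)
  q = 1: r = 2, s = -12 − 1·25 = -37, t = 25 − 1·(-52) = 77  (check: 720·(-37) + 346·77 = 2)
The row with r = 2 (the gcd) gives the Bezout coefficients s = -37, t = 77.
Result: 720 · (-37) + 346 · (77) = 2.

gcd(720, 346) = 2; s = -37, t = 77 (check: 720·(-37) + 346·77 = 2).


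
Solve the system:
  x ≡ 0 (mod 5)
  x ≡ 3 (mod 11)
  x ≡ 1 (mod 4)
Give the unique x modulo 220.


Moduli 5, 11, 4 are pairwise coprime; by CRT there is a unique solution modulo M = 5 · 11 · 4 = 220.
Solve pairwise, accumulating the modulus:
  Start with x ≡ 0 (mod 5).
  Combine with x ≡ 3 (mod 11): since gcd(5, 11) = 1, we get a unique residue mod 55.
    Write x = 0 + 5·t and substitute into x ≡ 3 (mod 11): 5·t ≡ 3 − 0 = 3 (mod 11).
    The inverse of 5 mod 11 is 9 (since 5·9 = 45 = 4·11 + 1), so t ≡ 9·3 = 27 ≡ 5 (mod 11).
    Then x = 0 + 5·5 = 25, valid modulo lcm(5, 11) = 55: x ≡ 25 (mod 55).
  Combine with x ≡ 1 (mod 4): since gcd(55, 4) = 1, we get a unique residue mod 220.
    Write x = 25 + 55·t and substitute into x ≡ 1 (mod 4): 55·t ≡ 1 − 25 = -24 (mod 4).
    Reduce coefficients mod 4: 3·t ≡ 0 (mod 4).
    The inverse of 3 mod 4 is 3 (since 3·3 = 9 = 2·4 + 1), so t ≡ 3·0 = 0 ≡ 0 (mod 4).
    Then x = 25 + 55·0 = 25, valid modulo lcm(55, 4) = 220: x ≡ 25 (mod 220).
Verify: 25 mod 5 = 0 ✓, 25 mod 11 = 3 ✓, 25 mod 4 = 1 ✓.

x ≡ 25 (mod 220).


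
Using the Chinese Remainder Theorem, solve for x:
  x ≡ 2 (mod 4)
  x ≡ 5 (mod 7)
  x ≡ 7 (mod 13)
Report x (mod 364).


Moduli 4, 7, 13 are pairwise coprime; by CRT there is a unique solution modulo M = 4 · 7 · 13 = 364.
Solve pairwise, accumulating the modulus:
  Start with x ≡ 2 (mod 4).
  Combine with x ≡ 5 (mod 7): since gcd(4, 7) = 1, we get a unique residue mod 28.
    Write x = 2 + 4·t and substitute into x ≡ 5 (mod 7): 4·t ≡ 5 − 2 = 3 (mod 7).
    The inverse of 4 mod 7 is 2 (since 4·2 = 8 = 1·7 + 1), so t ≡ 2·3 = 6 ≡ 6 (mod 7).
    Then x = 2 + 4·6 = 26, valid modulo lcm(4, 7) = 28: x ≡ 26 (mod 28).
  Combine with x ≡ 7 (mod 13): since gcd(28, 13) = 1, we get a unique residue mod 364.
    Write x = 26 + 28·t and substitute into x ≡ 7 (mod 13): 28·t ≡ 7 − 26 = -19 (mod 13).
    Reduce coefficients mod 13: 2·t ≡ 7 (mod 13).
    The inverse of 2 mod 13 is 7 (since 2·7 = 14 = 1·13 + 1), so t ≡ 7·7 = 49 ≡ 10 (mod 13).
    Then x = 26 + 28·10 = 306, valid modulo lcm(28, 13) = 364: x ≡ 306 (mod 364).
Verify: 306 mod 4 = 2 ✓, 306 mod 7 = 5 ✓, 306 mod 13 = 7 ✓.

x ≡ 306 (mod 364).


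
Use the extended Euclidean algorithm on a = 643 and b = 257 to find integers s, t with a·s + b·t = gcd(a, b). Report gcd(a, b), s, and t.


Euclidean algorithm on (643, 257) — divide until remainder is 0:
  643 = 2 · 257 + 129
  257 = 1 · 129 + 128
  129 = 1 · 128 + 1
  128 = 128 · 1 + 0
gcd(643, 257) = 1.
Track Bezout coefficients alongside the remainders: start with r₀ = 643 = a·1 + b·0 (s = 1, t = 0) and r₁ = 257 = a·0 + b·1 (s = 0, t = 1); each new remainder r_{k+1} = r_{k-1} − q_k·r_k inherits s_{k+1} = s_{k-1} − q_k·s_k, t_{k+1} = t_{k-1} − q_k·t_k, so r_k = a·s_k + b·t_k at every step:
  q = 2: r = 129, s = 1 − 2·0 = 1, t = 0 − 2·1 = -2  (check: 643·1 + 257·(-2) = 129)
  q = 1: r = 128, s = 0 − 1·1 = -1, t = 1 − 1·(-2) = 3  (check: 643·(-1) + 257·3 = 128)
  q = 1: r = 1, s = 1 − 1·(-1) = 2, t = -2 − 1·3 = -5  (check: 643·2 + 257·(-5) = 1)
The row with r = 1 (the gcd) gives the Bezout coefficients s = 2, t = -5.
Result: 643 · (2) + 257 · (-5) = 1.

gcd(643, 257) = 1; s = 2, t = -5 (check: 643·2 + 257·(-5) = 1).


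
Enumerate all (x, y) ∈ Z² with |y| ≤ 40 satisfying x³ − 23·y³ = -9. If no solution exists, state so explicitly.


The equation is x³ - 23y³ = -9. For fixed y, x³ = 23·y³ − 9, so a solution requires the RHS to be a perfect cube.
Strategy: iterate y from -40 to 40, compute RHS = 23·y³ − 9, and check whether it is a (positive or negative) perfect cube.
Check small values of y:
  y = 0: RHS = -9 is not a perfect cube.
  y = 1: RHS = 14 is not a perfect cube.
  y = -1: RHS = -32 is not a perfect cube.
  y = 2: RHS = 175 is not a perfect cube.
  y = -2: RHS = -193 is not a perfect cube.
  y = 3: RHS = 612 is not a perfect cube.
  y = -3: RHS = -630 is not a perfect cube.
Continuing the search up to |y| = 40 finds no solutions either.
No (x, y) in the scanned range satisfies the equation.

No integer solutions with |y| ≤ 40.


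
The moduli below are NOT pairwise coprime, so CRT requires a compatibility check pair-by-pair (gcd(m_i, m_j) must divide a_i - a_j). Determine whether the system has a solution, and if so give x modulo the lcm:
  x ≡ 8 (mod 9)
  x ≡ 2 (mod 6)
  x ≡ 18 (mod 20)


Moduli 9, 6, 20 are not pairwise coprime, so CRT works modulo lcm(m_i) when all pairwise compatibility conditions hold.
Pairwise compatibility: gcd(m_i, m_j) must divide a_i - a_j for every pair.
Merge one congruence at a time:
  Start: x ≡ 8 (mod 9).
  Combine with x ≡ 2 (mod 6): gcd(9, 6) = 3; 2 - 8 = -6, which IS divisible by 3, so compatible.
    Write x = 8 + 9·t and substitute into x ≡ 2 (mod 6): 9·t ≡ 2 − 8 = -6 (mod 6).
    Divide the congruence (and modulus) by g = 3: 3·t ≡ -2 (mod 2).
    Reduce coefficients mod 2: 1·t ≡ 0 (mod 2).
    So t ≡ 0 (mod 2).
    Then x = 8 + 9·0 = 8, valid modulo lcm(9, 6) = 18: x ≡ 8 (mod 18).
  Combine with x ≡ 18 (mod 20): gcd(18, 20) = 2; 18 - 8 = 10, which IS divisible by 2, so compatible.
    Write x = 8 + 18·t and substitute into x ≡ 18 (mod 20): 18·t ≡ 18 − 8 = 10 (mod 20).
    Divide the congruence (and modulus) by g = 2: 9·t ≡ 5 (mod 10).
    The inverse of 9 mod 10 is 9 (since 9·9 = 81 = 8·10 + 1), so t ≡ 9·5 = 45 ≡ 5 (mod 10).
    Then x = 8 + 18·5 = 98, valid modulo lcm(18, 20) = 180: x ≡ 98 (mod 180).
Verify: 98 mod 9 = 8, 98 mod 6 = 2, 98 mod 20 = 18.

x ≡ 98 (mod 180).


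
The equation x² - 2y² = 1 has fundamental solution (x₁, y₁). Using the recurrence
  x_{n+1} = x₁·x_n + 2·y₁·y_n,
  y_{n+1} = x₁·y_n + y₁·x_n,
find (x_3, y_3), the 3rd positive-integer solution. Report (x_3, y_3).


Step 1: Find the fundamental solution (x₁, y₁) of x² - 2y² = 1.
  Expand √2 as a continued fraction. a₀ = ⌊√2⌋ = 1; iterate m_{k+1} = d_k·a_k − m_k, d_{k+1} = (2 − m_{k+1}²)/d_k, a_{k+1} = ⌊(a₀ + m_{k+1})/d_{k+1}⌋ (starting m₀ = 0, d₀ = 1), with convergents p_k = a_k·p_{k-1} + p_{k-2}, q_k = a_k·q_{k-1} + q_{k-2} (p₋₁ = 1, q₋₁ = 0):
  k = 0: a₀ = 1; p₀/q₀ = 1/1; p₀² − 2·q₀² = 1 − 2 = -1.
  k = 1: m = 1, d = 1, a = ⌊(1 + 1)/1⌋ = 2; p/q = (2·1 + 1)/(2·1 + 0) = 3/2; p² − 2·q² = 9 − 8 = 1.
  The first convergent with p² − 2·q² = 1 gives the fundamental solution (x₁, y₁) = (3, 2).
Step 2: Apply the recurrence (x_{n+1}, y_{n+1}) = (x₁x_n + 2y₁y_n, x₁y_n + y₁x_n) repeatedly.
  From (x_1, y_1) = (3, 2): x_2 = 3·3 + 2·2·2 = 17; y_2 = 3·2 + 2·3 = 12.
  From (x_2, y_2) = (17, 12): x_3 = 3·17 + 2·2·12 = 99; y_3 = 3·12 + 2·17 = 70.
Step 3: Verify x_3² - 2·y_3² = 9801 - 9800 = 1 (should be 1). ✓

(x_1, y_1) = (3, 2); (x_3, y_3) = (99, 70).


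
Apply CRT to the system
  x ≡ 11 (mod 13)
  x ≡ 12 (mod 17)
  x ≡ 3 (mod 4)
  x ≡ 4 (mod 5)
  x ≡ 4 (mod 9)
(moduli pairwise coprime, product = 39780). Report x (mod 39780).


Product of moduli M = 13 · 17 · 4 · 5 · 9 = 39780.
Merge one congruence at a time:
  Start: x ≡ 11 (mod 13).
  Combine with x ≡ 12 (mod 17); new modulus lcm = 221.
    Write x = 11 + 13·t and substitute into x ≡ 12 (mod 17): 13·t ≡ 12 − 11 = 1 (mod 17).
    The inverse of 13 mod 17 is 4 (since 13·4 = 52 = 3·17 + 1), so t ≡ 4·1 = 4 ≡ 4 (mod 17).
    Then x = 11 + 13·4 = 63, valid modulo lcm(13, 17) = 221: x ≡ 63 (mod 221).
  Combine with x ≡ 3 (mod 4); new modulus lcm = 884.
    Write x = 63 + 221·t and substitute into x ≡ 3 (mod 4): 221·t ≡ 3 − 63 = -60 (mod 4).
    Reduce coefficients mod 4: 1·t ≡ 0 (mod 4).
    So t ≡ 0 (mod 4).
    Then x = 63 + 221·0 = 63, valid modulo lcm(221, 4) = 884: x ≡ 63 (mod 884).
  Combine with x ≡ 4 (mod 5); new modulus lcm = 4420.
    Write x = 63 + 884·t and substitute into x ≡ 4 (mod 5): 884·t ≡ 4 − 63 = -59 (mod 5).
    Reduce coefficients mod 5: 4·t ≡ 1 (mod 5).
    The inverse of 4 mod 5 is 4 (since 4·4 = 16 = 3·5 + 1), so t ≡ 4·1 = 4 ≡ 4 (mod 5).
    Then x = 63 + 884·4 = 3599, valid modulo lcm(884, 5) = 4420: x ≡ 3599 (mod 4420).
  Combine with x ≡ 4 (mod 9); new modulus lcm = 39780.
    Write x = 3599 + 4420·t and substitute into x ≡ 4 (mod 9): 4420·t ≡ 4 − 3599 = -3595 (mod 9).
    Reduce coefficients mod 9: 1·t ≡ 5 (mod 9).
    So t ≡ 5 (mod 9).
    Then x = 3599 + 4420·5 = 25699, valid modulo lcm(4420, 9) = 39780: x ≡ 25699 (mod 39780).
Verify against each original: 25699 mod 13 = 11, 25699 mod 17 = 12, 25699 mod 4 = 3, 25699 mod 5 = 4, 25699 mod 9 = 4.

x ≡ 25699 (mod 39780).


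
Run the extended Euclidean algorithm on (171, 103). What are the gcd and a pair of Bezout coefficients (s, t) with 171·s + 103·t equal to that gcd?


Euclidean algorithm on (171, 103) — divide until remainder is 0:
  171 = 1 · 103 + 68
  103 = 1 · 68 + 35
  68 = 1 · 35 + 33
  35 = 1 · 33 + 2
  33 = 16 · 2 + 1
  2 = 2 · 1 + 0
gcd(171, 103) = 1.
Track Bezout coefficients alongside the remainders: start with r₀ = 171 = a·1 + b·0 (s = 1, t = 0) and r₁ = 103 = a·0 + b·1 (s = 0, t = 1); each new remainder r_{k+1} = r_{k-1} − q_k·r_k inherits s_{k+1} = s_{k-1} − q_k·s_k, t_{k+1} = t_{k-1} − q_k·t_k, so r_k = a·s_k + b·t_k at every step:
  q = 1: r = 68, s = 1 − 1·0 = 1, t = 0 − 1·1 = -1  (check: 171·1 + 103·(-1) = 68)
  q = 1: r = 35, s = 0 − 1·1 = -1, t = 1 − 1·(-1) = 2  (check: 171·(-1) + 103·2 = 35)
  q = 1: r = 33, s = 1 − 1·(-1) = 2, t = -1 − 1·2 = -3  (check: 171·2 + 103·(-3) = 33)
  q = 1: r = 2, s = -1 − 1·2 = -3, t = 2 − 1·(-3) = 5  (check: 171·(-3) + 103·5 = 2)
  q = 16: r = 1, s = 2 − 16·(-3) = 50, t = -3 − 16·5 = -83  (check: 171·50 + 103·(-83) = 1)
The row with r = 1 (the gcd) gives the Bezout coefficients s = 50, t = -83.
Result: 171 · (50) + 103 · (-83) = 1.

gcd(171, 103) = 1; s = 50, t = -83 (check: 171·50 + 103·(-83) = 1).


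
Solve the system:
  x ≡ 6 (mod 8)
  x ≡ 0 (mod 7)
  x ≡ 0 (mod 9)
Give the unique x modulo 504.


Moduli 8, 7, 9 are pairwise coprime; by CRT there is a unique solution modulo M = 8 · 7 · 9 = 504.
Solve pairwise, accumulating the modulus:
  Start with x ≡ 6 (mod 8).
  Combine with x ≡ 0 (mod 7): since gcd(8, 7) = 1, we get a unique residue mod 56.
    Write x = 6 + 8·t and substitute into x ≡ 0 (mod 7): 8·t ≡ 0 − 6 = -6 (mod 7).
    Reduce coefficients mod 7: 1·t ≡ 1 (mod 7).
    So t ≡ 1 (mod 7).
    Then x = 6 + 8·1 = 14, valid modulo lcm(8, 7) = 56: x ≡ 14 (mod 56).
  Combine with x ≡ 0 (mod 9): since gcd(56, 9) = 1, we get a unique residue mod 504.
    Write x = 14 + 56·t and substitute into x ≡ 0 (mod 9): 56·t ≡ 0 − 14 = -14 (mod 9).
    Reduce coefficients mod 9: 2·t ≡ 4 (mod 9).
    The inverse of 2 mod 9 is 5 (since 2·5 = 10 = 1·9 + 1), so t ≡ 5·4 = 20 ≡ 2 (mod 9).
    Then x = 14 + 56·2 = 126, valid modulo lcm(56, 9) = 504: x ≡ 126 (mod 504).
Verify: 126 mod 8 = 6 ✓, 126 mod 7 = 0 ✓, 126 mod 9 = 0 ✓.

x ≡ 126 (mod 504).


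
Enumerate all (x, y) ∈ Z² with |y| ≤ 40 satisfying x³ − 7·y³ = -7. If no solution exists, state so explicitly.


The equation is x³ - 7y³ = -7. For fixed y, x³ = 7·y³ − 7, so a solution requires the RHS to be a perfect cube.
Strategy: iterate y from -40 to 40, compute RHS = 7·y³ − 7, and check whether it is a (positive or negative) perfect cube.
Check small values of y:
  y = 0: RHS = -7 is not a perfect cube.
  y = 1: RHS = 0 = (0)³ ⇒ x = 0 works.
  y = -1: RHS = -14 is not a perfect cube.
  y = 2: RHS = 49 is not a perfect cube.
  y = -2: RHS = -63 is not a perfect cube.
  y = 3: RHS = 182 is not a perfect cube.
  y = -3: RHS = -196 is not a perfect cube.
Continuing the search up to |y| = 40 finds no further solutions beyond those listed.
Collected solutions: (0, 1).

Solutions (with |y| ≤ 40): (0, 1).


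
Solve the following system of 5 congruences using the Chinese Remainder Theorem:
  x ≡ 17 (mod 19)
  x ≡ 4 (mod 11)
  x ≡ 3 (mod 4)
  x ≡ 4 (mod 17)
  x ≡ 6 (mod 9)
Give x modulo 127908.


Product of moduli M = 19 · 11 · 4 · 17 · 9 = 127908.
Merge one congruence at a time:
  Start: x ≡ 17 (mod 19).
  Combine with x ≡ 4 (mod 11); new modulus lcm = 209.
    Write x = 17 + 19·t and substitute into x ≡ 4 (mod 11): 19·t ≡ 4 − 17 = -13 (mod 11).
    Reduce coefficients mod 11: 8·t ≡ 9 (mod 11).
    The inverse of 8 mod 11 is 7 (since 8·7 = 56 = 5·11 + 1), so t ≡ 7·9 = 63 ≡ 8 (mod 11).
    Then x = 17 + 19·8 = 169, valid modulo lcm(19, 11) = 209: x ≡ 169 (mod 209).
  Combine with x ≡ 3 (mod 4); new modulus lcm = 836.
    Write x = 169 + 209·t and substitute into x ≡ 3 (mod 4): 209·t ≡ 3 − 169 = -166 (mod 4).
    Reduce coefficients mod 4: 1·t ≡ 2 (mod 4).
    So t ≡ 2 (mod 4).
    Then x = 169 + 209·2 = 587, valid modulo lcm(209, 4) = 836: x ≡ 587 (mod 836).
  Combine with x ≡ 4 (mod 17); new modulus lcm = 14212.
    Write x = 587 + 836·t and substitute into x ≡ 4 (mod 17): 836·t ≡ 4 − 587 = -583 (mod 17).
    Reduce coefficients mod 17: 3·t ≡ 12 (mod 17).
    The inverse of 3 mod 17 is 6 (since 3·6 = 18 = 1·17 + 1), so t ≡ 6·12 = 72 ≡ 4 (mod 17).
    Then x = 587 + 836·4 = 3931, valid modulo lcm(836, 17) = 14212: x ≡ 3931 (mod 14212).
  Combine with x ≡ 6 (mod 9); new modulus lcm = 127908.
    Write x = 3931 + 14212·t and substitute into x ≡ 6 (mod 9): 14212·t ≡ 6 − 3931 = -3925 (mod 9).
    Reduce coefficients mod 9: 1·t ≡ 8 (mod 9).
    So t ≡ 8 (mod 9).
    Then x = 3931 + 14212·8 = 117627, valid modulo lcm(14212, 9) = 127908: x ≡ 117627 (mod 127908).
Verify against each original: 117627 mod 19 = 17, 117627 mod 11 = 4, 117627 mod 4 = 3, 117627 mod 17 = 4, 117627 mod 9 = 6.

x ≡ 117627 (mod 127908).


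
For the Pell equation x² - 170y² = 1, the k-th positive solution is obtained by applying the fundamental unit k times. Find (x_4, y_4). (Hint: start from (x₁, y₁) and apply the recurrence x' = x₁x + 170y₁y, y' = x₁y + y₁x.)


Step 1: Find the fundamental solution (x₁, y₁) of x² - 170y² = 1.
  Expand √170 as a continued fraction. a₀ = ⌊√170⌋ = 13; iterate m_{k+1} = d_k·a_k − m_k, d_{k+1} = (170 − m_{k+1}²)/d_k, a_{k+1} = ⌊(a₀ + m_{k+1})/d_{k+1}⌋ (starting m₀ = 0, d₀ = 1), with convergents p_k = a_k·p_{k-1} + p_{k-2}, q_k = a_k·q_{k-1} + q_{k-2} (p₋₁ = 1, q₋₁ = 0):
  k = 0: a₀ = 13; p₀/q₀ = 13/1; p₀² − 170·q₀² = 169 − 170 = -1.
  k = 1: m = 13, d = 1, a = ⌊(13 + 13)/1⌋ = 26; p/q = (26·13 + 1)/(26·1 + 0) = 339/26; p² − 170·q² = 114921 − 114920 = 1.
  The first convergent with p² − 170·q² = 1 gives the fundamental solution (x₁, y₁) = (339, 26).
Step 2: Apply the recurrence (x_{n+1}, y_{n+1}) = (x₁x_n + 170y₁y_n, x₁y_n + y₁x_n) repeatedly.
  From (x_1, y_1) = (339, 26): x_2 = 339·339 + 170·26·26 = 229841; y_2 = 339·26 + 26·339 = 17628.
  From (x_2, y_2) = (229841, 17628): x_3 = 339·229841 + 170·26·17628 = 155831859; y_3 = 339·17628 + 26·229841 = 11951758.
  From (x_3, y_3) = (155831859, 11951758): x_4 = 339·155831859 + 170·26·11951758 = 105653770561; y_4 = 339·11951758 + 26·155831859 = 8103274296.
Step 3: Verify x_4² - 170·y_4² = 11162719233756430254721 - 11162719233756430254720 = 1 (should be 1). ✓

(x_1, y_1) = (339, 26); (x_4, y_4) = (105653770561, 8103274296).


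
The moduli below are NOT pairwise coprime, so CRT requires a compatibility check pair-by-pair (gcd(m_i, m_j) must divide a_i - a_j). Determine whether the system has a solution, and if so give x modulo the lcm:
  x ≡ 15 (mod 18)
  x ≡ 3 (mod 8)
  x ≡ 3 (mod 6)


Moduli 18, 8, 6 are not pairwise coprime, so CRT works modulo lcm(m_i) when all pairwise compatibility conditions hold.
Pairwise compatibility: gcd(m_i, m_j) must divide a_i - a_j for every pair.
Merge one congruence at a time:
  Start: x ≡ 15 (mod 18).
  Combine with x ≡ 3 (mod 8): gcd(18, 8) = 2; 3 - 15 = -12, which IS divisible by 2, so compatible.
    Write x = 15 + 18·t and substitute into x ≡ 3 (mod 8): 18·t ≡ 3 − 15 = -12 (mod 8).
    Divide the congruence (and modulus) by g = 2: 9·t ≡ -6 (mod 4).
    Reduce coefficients mod 4: 1·t ≡ 2 (mod 4).
    So t ≡ 2 (mod 4).
    Then x = 15 + 18·2 = 51, valid modulo lcm(18, 8) = 72: x ≡ 51 (mod 72).
  Combine with x ≡ 3 (mod 6): gcd(72, 6) = 6; 3 - 51 = -48, which IS divisible by 6, so compatible.
    Write x = 51 + 72·t and substitute into x ≡ 3 (mod 6): 72·t ≡ 3 − 51 = -48 (mod 6).
    Divide the congruence (and modulus) by g = 6: 12·t ≡ -8 (mod 1).
    Modulo 1 every t works; take t = 0.
    Then x = 51 + 72·0 = 51, valid modulo lcm(72, 6) = 72: x ≡ 51 (mod 72).
Verify: 51 mod 18 = 15, 51 mod 8 = 3, 51 mod 6 = 3.

x ≡ 51 (mod 72).


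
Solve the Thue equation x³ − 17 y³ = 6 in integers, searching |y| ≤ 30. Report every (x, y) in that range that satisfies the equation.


The equation is x³ - 17y³ = 6. For fixed y, x³ = 17·y³ + 6, so a solution requires the RHS to be a perfect cube.
Strategy: iterate y from -30 to 30, compute RHS = 17·y³ + 6, and check whether it is a (positive or negative) perfect cube.
Check small values of y:
  y = 0: RHS = 6 is not a perfect cube.
  y = 1: RHS = 23 is not a perfect cube.
  y = -1: RHS = -11 is not a perfect cube.
  y = 2: RHS = 142 is not a perfect cube.
  y = -2: RHS = -130 is not a perfect cube.
  y = 3: RHS = 465 is not a perfect cube.
  y = -3: RHS = -453 is not a perfect cube.
Continuing the search up to |y| = 30 finds no solutions either.
No (x, y) in the scanned range satisfies the equation.

No integer solutions with |y| ≤ 30.


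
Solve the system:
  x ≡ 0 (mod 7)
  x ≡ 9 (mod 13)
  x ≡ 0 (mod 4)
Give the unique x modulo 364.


Moduli 7, 13, 4 are pairwise coprime; by CRT there is a unique solution modulo M = 7 · 13 · 4 = 364.
Solve pairwise, accumulating the modulus:
  Start with x ≡ 0 (mod 7).
  Combine with x ≡ 9 (mod 13): since gcd(7, 13) = 1, we get a unique residue mod 91.
    Write x = 0 + 7·t and substitute into x ≡ 9 (mod 13): 7·t ≡ 9 − 0 = 9 (mod 13).
    The inverse of 7 mod 13 is 2 (since 7·2 = 14 = 1·13 + 1), so t ≡ 2·9 = 18 ≡ 5 (mod 13).
    Then x = 0 + 7·5 = 35, valid modulo lcm(7, 13) = 91: x ≡ 35 (mod 91).
  Combine with x ≡ 0 (mod 4): since gcd(91, 4) = 1, we get a unique residue mod 364.
    Write x = 35 + 91·t and substitute into x ≡ 0 (mod 4): 91·t ≡ 0 − 35 = -35 (mod 4).
    Reduce coefficients mod 4: 3·t ≡ 1 (mod 4).
    The inverse of 3 mod 4 is 3 (since 3·3 = 9 = 2·4 + 1), so t ≡ 3·1 = 3 ≡ 3 (mod 4).
    Then x = 35 + 91·3 = 308, valid modulo lcm(91, 4) = 364: x ≡ 308 (mod 364).
Verify: 308 mod 7 = 0 ✓, 308 mod 13 = 9 ✓, 308 mod 4 = 0 ✓.

x ≡ 308 (mod 364).


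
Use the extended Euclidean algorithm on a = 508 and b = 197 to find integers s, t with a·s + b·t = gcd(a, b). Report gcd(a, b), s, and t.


Euclidean algorithm on (508, 197) — divide until remainder is 0:
  508 = 2 · 197 + 114
  197 = 1 · 114 + 83
  114 = 1 · 83 + 31
  83 = 2 · 31 + 21
  31 = 1 · 21 + 10
  21 = 2 · 10 + 1
  10 = 10 · 1 + 0
gcd(508, 197) = 1.
Track Bezout coefficients alongside the remainders: start with r₀ = 508 = a·1 + b·0 (s = 1, t = 0) and r₁ = 197 = a·0 + b·1 (s = 0, t = 1); each new remainder r_{k+1} = r_{k-1} − q_k·r_k inherits s_{k+1} = s_{k-1} − q_k·s_k, t_{k+1} = t_{k-1} − q_k·t_k, so r_k = a·s_k + b·t_k at every step:
  q = 2: r = 114, s = 1 − 2·0 = 1, t = 0 − 2·1 = -2  (check: 508·1 + 197·(-2) = 114)
  q = 1: r = 83, s = 0 − 1·1 = -1, t = 1 − 1·(-2) = 3  (check: 508·(-1) + 197·3 = 83)
  q = 1: r = 31, s = 1 − 1·(-1) = 2, t = -2 − 1·3 = -5  (check: 508·2 + 197·(-5) = 31)
  q = 2: r = 21, s = -1 − 2·2 = -5, t = 3 − 2·(-5) = 13  (check: 508·(-5) + 197·13 = 21)
  q = 1: r = 10, s = 2 − 1·(-5) = 7, t = -5 − 1·13 = -18  (check: 508·7 + 197·(-18) = 10)
  q = 2: r = 1, s = -5 − 2·7 = -19, t = 13 − 2·(-18) = 49  (check: 508·(-19) + 197·49 = 1)
The row with r = 1 (the gcd) gives the Bezout coefficients s = -19, t = 49.
Result: 508 · (-19) + 197 · (49) = 1.

gcd(508, 197) = 1; s = -19, t = 49 (check: 508·(-19) + 197·49 = 1).


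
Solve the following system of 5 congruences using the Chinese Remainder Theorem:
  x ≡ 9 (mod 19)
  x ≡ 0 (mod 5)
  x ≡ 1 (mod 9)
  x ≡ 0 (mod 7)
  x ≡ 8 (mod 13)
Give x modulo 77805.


Product of moduli M = 19 · 5 · 9 · 7 · 13 = 77805.
Merge one congruence at a time:
  Start: x ≡ 9 (mod 19).
  Combine with x ≡ 0 (mod 5); new modulus lcm = 95.
    Write x = 9 + 19·t and substitute into x ≡ 0 (mod 5): 19·t ≡ 0 − 9 = -9 (mod 5).
    Reduce coefficients mod 5: 4·t ≡ 1 (mod 5).
    The inverse of 4 mod 5 is 4 (since 4·4 = 16 = 3·5 + 1), so t ≡ 4·1 = 4 ≡ 4 (mod 5).
    Then x = 9 + 19·4 = 85, valid modulo lcm(19, 5) = 95: x ≡ 85 (mod 95).
  Combine with x ≡ 1 (mod 9); new modulus lcm = 855.
    Write x = 85 + 95·t and substitute into x ≡ 1 (mod 9): 95·t ≡ 1 − 85 = -84 (mod 9).
    Reduce coefficients mod 9: 5·t ≡ 6 (mod 9).
    The inverse of 5 mod 9 is 2 (since 5·2 = 10 = 1·9 + 1), so t ≡ 2·6 = 12 ≡ 3 (mod 9).
    Then x = 85 + 95·3 = 370, valid modulo lcm(95, 9) = 855: x ≡ 370 (mod 855).
  Combine with x ≡ 0 (mod 7); new modulus lcm = 5985.
    Write x = 370 + 855·t and substitute into x ≡ 0 (mod 7): 855·t ≡ 0 − 370 = -370 (mod 7).
    Reduce coefficients mod 7: 1·t ≡ 1 (mod 7).
    So t ≡ 1 (mod 7).
    Then x = 370 + 855·1 = 1225, valid modulo lcm(855, 7) = 5985: x ≡ 1225 (mod 5985).
  Combine with x ≡ 8 (mod 13); new modulus lcm = 77805.
    Write x = 1225 + 5985·t and substitute into x ≡ 8 (mod 13): 5985·t ≡ 8 − 1225 = -1217 (mod 13).
    Reduce coefficients mod 13: 5·t ≡ 5 (mod 13).
    The inverse of 5 mod 13 is 8 (since 5·8 = 40 = 3·13 + 1), so t ≡ 8·5 = 40 ≡ 1 (mod 13).
    Then x = 1225 + 5985·1 = 7210, valid modulo lcm(5985, 13) = 77805: x ≡ 7210 (mod 77805).
Verify against each original: 7210 mod 19 = 9, 7210 mod 5 = 0, 7210 mod 9 = 1, 7210 mod 7 = 0, 7210 mod 13 = 8.

x ≡ 7210 (mod 77805).


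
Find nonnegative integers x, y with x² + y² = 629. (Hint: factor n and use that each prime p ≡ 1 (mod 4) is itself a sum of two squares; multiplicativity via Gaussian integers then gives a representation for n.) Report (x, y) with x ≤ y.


Step 1: Factor n = 629 = 17 · 37.
Step 2: Check the mod-4 condition on each prime factor: 17 ≡ 1 (mod 4), exponent 1; 37 ≡ 1 (mod 4), exponent 1.
All primes ≡ 3 (mod 4) appear to even exponent (or don't appear), so by the two-squares theorem n IS expressible as a sum of two squares.
Step 3: Build a representation. Here n = 17 · 37 is a product of primes ≡ 1 (mod 4). Each prime p ≡ 1 (mod 4) is itself a sum of two squares; find a² by testing p − a² for a perfect square:
  17: 17 − 1² = 16 = 4² ⇒ 17 = 1² + 4².
  37: 37 − 1² = 36 = 6² ⇒ 37 = 1² + 6².
  Combine using the Brahmagupta–Fibonacci identity (a² + b²)(c² + d²) = (ac − bd)² + (ad + bc)² = (ac + bd)² + (ad − bc)²:
  17 · 37 = 629: from (1² + 4²)(1² + 6²), take (1·1 − 4·6, 1·6 + 4·1) = (1 − 24, 6 + 4) = (-23, 10); dropping signs (only squares matter) gives (23, 10); check 23² + 10² = 529 + 100 = 629 ✓.
Step 4: Order so x ≤ y and verify: 10² + 23² = 100 + 529 = 629 = n. ✓

n = 629 = 10² + 23² (one valid representation with x ≤ y).


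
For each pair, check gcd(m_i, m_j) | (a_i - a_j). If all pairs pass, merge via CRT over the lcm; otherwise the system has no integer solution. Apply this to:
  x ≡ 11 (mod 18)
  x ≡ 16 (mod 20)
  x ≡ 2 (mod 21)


Moduli 18, 20, 21 are not pairwise coprime, so CRT works modulo lcm(m_i) when all pairwise compatibility conditions hold.
Pairwise compatibility: gcd(m_i, m_j) must divide a_i - a_j for every pair.
Merge one congruence at a time:
  Start: x ≡ 11 (mod 18).
  Combine with x ≡ 16 (mod 20): gcd(18, 20) = 2, and 16 - 11 = 5 is NOT divisible by 2.
    ⇒ system is inconsistent (no integer solution).

No solution (the system is inconsistent).


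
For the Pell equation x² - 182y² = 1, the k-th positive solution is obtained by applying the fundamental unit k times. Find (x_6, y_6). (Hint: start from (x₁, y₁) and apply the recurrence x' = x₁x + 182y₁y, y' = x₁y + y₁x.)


Step 1: Find the fundamental solution (x₁, y₁) of x² - 182y² = 1.
  Expand √182 as a continued fraction. a₀ = ⌊√182⌋ = 13; iterate m_{k+1} = d_k·a_k − m_k, d_{k+1} = (182 − m_{k+1}²)/d_k, a_{k+1} = ⌊(a₀ + m_{k+1})/d_{k+1}⌋ (starting m₀ = 0, d₀ = 1), with convergents p_k = a_k·p_{k-1} + p_{k-2}, q_k = a_k·q_{k-1} + q_{k-2} (p₋₁ = 1, q₋₁ = 0):
  k = 0: a₀ = 13; p₀/q₀ = 13/1; p₀² − 182·q₀² = 169 − 182 = -13.
  k = 1: m = 13, d = 13, a = ⌊(13 + 13)/13⌋ = 2; p/q = (2·13 + 1)/(2·1 + 0) = 27/2; p² − 182·q² = 729 − 728 = 1.
  The first convergent with p² − 182·q² = 1 gives the fundamental solution (x₁, y₁) = (27, 2).
Step 2: Apply the recurrence (x_{n+1}, y_{n+1}) = (x₁x_n + 182y₁y_n, x₁y_n + y₁x_n) repeatedly.
  From (x_1, y_1) = (27, 2): x_2 = 27·27 + 182·2·2 = 1457; y_2 = 27·2 + 2·27 = 108.
  From (x_2, y_2) = (1457, 108): x_3 = 27·1457 + 182·2·108 = 78651; y_3 = 27·108 + 2·1457 = 5830.
  From (x_3, y_3) = (78651, 5830): x_4 = 27·78651 + 182·2·5830 = 4245697; y_4 = 27·5830 + 2·78651 = 314712.
  From (x_4, y_4) = (4245697, 314712): x_5 = 27·4245697 + 182·2·314712 = 229188987; y_5 = 27·314712 + 2·4245697 = 16988618.
  From (x_5, y_5) = (229188987, 16988618): x_6 = 27·229188987 + 182·2·16988618 = 12371959601; y_6 = 27·16988618 + 2·229188987 = 917070660.
Step 3: Verify x_6² - 182·y_6² = 153065384368776079201 - 153065384368776079200 = 1 (should be 1). ✓

(x_1, y_1) = (27, 2); (x_6, y_6) = (12371959601, 917070660).


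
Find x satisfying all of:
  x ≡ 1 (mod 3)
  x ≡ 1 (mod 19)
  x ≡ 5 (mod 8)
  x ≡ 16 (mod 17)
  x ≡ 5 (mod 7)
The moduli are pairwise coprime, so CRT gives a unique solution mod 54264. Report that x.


Product of moduli M = 3 · 19 · 8 · 17 · 7 = 54264.
Merge one congruence at a time:
  Start: x ≡ 1 (mod 3).
  Combine with x ≡ 1 (mod 19); new modulus lcm = 57.
    Write x = 1 + 3·t and substitute into x ≡ 1 (mod 19): 3·t ≡ 1 − 1 = 0 (mod 19).
    The inverse of 3 mod 19 is 13 (since 3·13 = 39 = 2·19 + 1), so t ≡ 13·0 = 0 ≡ 0 (mod 19).
    Then x = 1 + 3·0 = 1, valid modulo lcm(3, 19) = 57: x ≡ 1 (mod 57).
  Combine with x ≡ 5 (mod 8); new modulus lcm = 456.
    Write x = 1 + 57·t and substitute into x ≡ 5 (mod 8): 57·t ≡ 5 − 1 = 4 (mod 8).
    Reduce coefficients mod 8: 1·t ≡ 4 (mod 8).
    So t ≡ 4 (mod 8).
    Then x = 1 + 57·4 = 229, valid modulo lcm(57, 8) = 456: x ≡ 229 (mod 456).
  Combine with x ≡ 16 (mod 17); new modulus lcm = 7752.
    Write x = 229 + 456·t and substitute into x ≡ 16 (mod 17): 456·t ≡ 16 − 229 = -213 (mod 17).
    Reduce coefficients mod 17: 14·t ≡ 8 (mod 17).
    The inverse of 14 mod 17 is 11 (since 14·11 = 154 = 9·17 + 1), so t ≡ 11·8 = 88 ≡ 3 (mod 17).
    Then x = 229 + 456·3 = 1597, valid modulo lcm(456, 17) = 7752: x ≡ 1597 (mod 7752).
  Combine with x ≡ 5 (mod 7); new modulus lcm = 54264.
    Write x = 1597 + 7752·t and substitute into x ≡ 5 (mod 7): 7752·t ≡ 5 − 1597 = -1592 (mod 7).
    Reduce coefficients mod 7: 3·t ≡ 4 (mod 7).
    The inverse of 3 mod 7 is 5 (since 3·5 = 15 = 2·7 + 1), so t ≡ 5·4 = 20 ≡ 6 (mod 7).
    Then x = 1597 + 7752·6 = 48109, valid modulo lcm(7752, 7) = 54264: x ≡ 48109 (mod 54264).
Verify against each original: 48109 mod 3 = 1, 48109 mod 19 = 1, 48109 mod 8 = 5, 48109 mod 17 = 16, 48109 mod 7 = 5.

x ≡ 48109 (mod 54264).


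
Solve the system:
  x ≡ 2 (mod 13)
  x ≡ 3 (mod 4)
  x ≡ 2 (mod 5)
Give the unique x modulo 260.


Moduli 13, 4, 5 are pairwise coprime; by CRT there is a unique solution modulo M = 13 · 4 · 5 = 260.
Solve pairwise, accumulating the modulus:
  Start with x ≡ 2 (mod 13).
  Combine with x ≡ 3 (mod 4): since gcd(13, 4) = 1, we get a unique residue mod 52.
    Write x = 2 + 13·t and substitute into x ≡ 3 (mod 4): 13·t ≡ 3 − 2 = 1 (mod 4).
    Reduce coefficients mod 4: 1·t ≡ 1 (mod 4).
    So t ≡ 1 (mod 4).
    Then x = 2 + 13·1 = 15, valid modulo lcm(13, 4) = 52: x ≡ 15 (mod 52).
  Combine with x ≡ 2 (mod 5): since gcd(52, 5) = 1, we get a unique residue mod 260.
    Write x = 15 + 52·t and substitute into x ≡ 2 (mod 5): 52·t ≡ 2 − 15 = -13 (mod 5).
    Reduce coefficients mod 5: 2·t ≡ 2 (mod 5).
    The inverse of 2 mod 5 is 3 (since 2·3 = 6 = 1·5 + 1), so t ≡ 3·2 = 6 ≡ 1 (mod 5).
    Then x = 15 + 52·1 = 67, valid modulo lcm(52, 5) = 260: x ≡ 67 (mod 260).
Verify: 67 mod 13 = 2 ✓, 67 mod 4 = 3 ✓, 67 mod 5 = 2 ✓.

x ≡ 67 (mod 260).


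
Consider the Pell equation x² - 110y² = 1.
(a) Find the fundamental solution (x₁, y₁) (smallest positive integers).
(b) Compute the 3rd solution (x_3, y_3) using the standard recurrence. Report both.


Step 1: Find the fundamental solution (x₁, y₁) of x² - 110y² = 1.
  Expand √110 as a continued fraction. a₀ = ⌊√110⌋ = 10; iterate m_{k+1} = d_k·a_k − m_k, d_{k+1} = (110 − m_{k+1}²)/d_k, a_{k+1} = ⌊(a₀ + m_{k+1})/d_{k+1}⌋ (starting m₀ = 0, d₀ = 1), with convergents p_k = a_k·p_{k-1} + p_{k-2}, q_k = a_k·q_{k-1} + q_{k-2} (p₋₁ = 1, q₋₁ = 0):
  k = 0: a₀ = 10; p₀/q₀ = 10/1; p₀² − 110·q₀² = 100 − 110 = -10.
  k = 1: m = 10, d = 10, a = ⌊(10 + 10)/10⌋ = 2; p/q = (2·10 + 1)/(2·1 + 0) = 21/2; p² − 110·q² = 441 − 440 = 1.
  The first convergent with p² − 110·q² = 1 gives the fundamental solution (x₁, y₁) = (21, 2).
Step 2: Apply the recurrence (x_{n+1}, y_{n+1}) = (x₁x_n + 110y₁y_n, x₁y_n + y₁x_n) repeatedly.
  From (x_1, y_1) = (21, 2): x_2 = 21·21 + 110·2·2 = 881; y_2 = 21·2 + 2·21 = 84.
  From (x_2, y_2) = (881, 84): x_3 = 21·881 + 110·2·84 = 36981; y_3 = 21·84 + 2·881 = 3526.
Step 3: Verify x_3² - 110·y_3² = 1367594361 - 1367594360 = 1 (should be 1). ✓

(x_1, y_1) = (21, 2); (x_3, y_3) = (36981, 3526).


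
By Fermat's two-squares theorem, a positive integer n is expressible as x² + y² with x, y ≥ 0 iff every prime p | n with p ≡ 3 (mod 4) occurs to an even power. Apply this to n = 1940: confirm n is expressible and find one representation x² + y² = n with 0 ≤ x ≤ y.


Step 1: Factor n = 1940 = 2^2 · 5 · 97.
Step 2: Check the mod-4 condition on each prime factor: 2 = 2 (special); 5 ≡ 1 (mod 4), exponent 1; 97 ≡ 1 (mod 4), exponent 1.
All primes ≡ 3 (mod 4) appear to even exponent (or don't appear), so by the two-squares theorem n IS expressible as a sum of two squares.
Step 3: Build a representation. Group n = k² · m with k = 2 and m = 5 · 97 = 485 (a product of primes ≡ 1 (mod 4)); a representation of m scales to one of n via (k·x)² + (k·y)² = k²(x² + y²). Each prime p ≡ 1 (mod 4) is itself a sum of two squares; find a² by testing p − a² for a perfect square:
  5: 5 − 1² = 4 = 2² ⇒ 5 = 1² + 2².
  97: 97 − 1² = 96, 97 − 2² = 93, 97 − 3² = 88, 97 − 4² = 81 = 9² ⇒ 97 = 4² + 9².
  Combine using the Brahmagupta–Fibonacci identity (a² + b²)(c² + d²) = (ac − bd)² + (ad + bc)² = (ac + bd)² + (ad − bc)²:
  5 · 97 = 485: from (1² + 2²)(4² + 9²), take (1·4 − 2·9, 1·9 + 2·4) = (4 − 18, 9 + 8) = (-14, 17); dropping signs (only squares matter) gives (14, 17); check 14² + 17² = 196 + 289 = 485 ✓.
  Scale by k = 2: (2·14, 2·17) = (28, 34).
Step 4: Order so x ≤ y and verify: 28² + 34² = 784 + 1156 = 1940 = n. ✓

n = 1940 = 28² + 34² (one valid representation with x ≤ y).


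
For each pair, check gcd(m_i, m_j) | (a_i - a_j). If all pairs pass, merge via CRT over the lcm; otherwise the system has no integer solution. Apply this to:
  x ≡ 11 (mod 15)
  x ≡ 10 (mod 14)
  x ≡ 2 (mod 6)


Moduli 15, 14, 6 are not pairwise coprime, so CRT works modulo lcm(m_i) when all pairwise compatibility conditions hold.
Pairwise compatibility: gcd(m_i, m_j) must divide a_i - a_j for every pair.
Merge one congruence at a time:
  Start: x ≡ 11 (mod 15).
  Combine with x ≡ 10 (mod 14): gcd(15, 14) = 1; 10 - 11 = -1, which IS divisible by 1, so compatible.
    Write x = 11 + 15·t and substitute into x ≡ 10 (mod 14): 15·t ≡ 10 − 11 = -1 (mod 14).
    Reduce coefficients mod 14: 1·t ≡ 13 (mod 14).
    So t ≡ 13 (mod 14).
    Then x = 11 + 15·13 = 206, valid modulo lcm(15, 14) = 210: x ≡ 206 (mod 210).
  Combine with x ≡ 2 (mod 6): gcd(210, 6) = 6; 2 - 206 = -204, which IS divisible by 6, so compatible.
    Write x = 206 + 210·t and substitute into x ≡ 2 (mod 6): 210·t ≡ 2 − 206 = -204 (mod 6).
    Divide the congruence (and modulus) by g = 6: 35·t ≡ -34 (mod 1).
    Modulo 1 every t works; take t = 0.
    Then x = 206 + 210·0 = 206, valid modulo lcm(210, 6) = 210: x ≡ 206 (mod 210).
Verify: 206 mod 15 = 11, 206 mod 14 = 10, 206 mod 6 = 2.

x ≡ 206 (mod 210).


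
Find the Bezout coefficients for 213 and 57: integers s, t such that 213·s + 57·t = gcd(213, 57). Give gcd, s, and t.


Euclidean algorithm on (213, 57) — divide until remainder is 0:
  213 = 3 · 57 + 42
  57 = 1 · 42 + 15
  42 = 2 · 15 + 12
  15 = 1 · 12 + 3
  12 = 4 · 3 + 0
gcd(213, 57) = 3.
Track Bezout coefficients alongside the remainders: start with r₀ = 213 = a·1 + b·0 (s = 1, t = 0) and r₁ = 57 = a·0 + b·1 (s = 0, t = 1); each new remainder r_{k+1} = r_{k-1} − q_k·r_k inherits s_{k+1} = s_{k-1} − q_k·s_k, t_{k+1} = t_{k-1} − q_k·t_k, so r_k = a·s_k + b·t_k at every step:
  q = 3: r = 42, s = 1 − 3·0 = 1, t = 0 − 3·1 = -3  (check: 213·1 + 57·(-3) = 42)
  q = 1: r = 15, s = 0 − 1·1 = -1, t = 1 − 1·(-3) = 4  (check: 213·(-1) + 57·4 = 15)
  q = 2: r = 12, s = 1 − 2·(-1) = 3, t = -3 − 2·4 = -11  (check: 213·3 + 57·(-11) = 12)
  q = 1: r = 3, s = -1 − 1·3 = -4, t = 4 − 1·(-11) = 15  (check: 213·(-4) + 57·15 = 3)
The row with r = 3 (the gcd) gives the Bezout coefficients s = -4, t = 15.
Result: 213 · (-4) + 57 · (15) = 3.

gcd(213, 57) = 3; s = -4, t = 15 (check: 213·(-4) + 57·15 = 3).
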